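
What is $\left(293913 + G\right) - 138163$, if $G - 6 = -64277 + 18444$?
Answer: $109923$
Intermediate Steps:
$G = -45827$ ($G = 6 + \left(-64277 + 18444\right) = 6 - 45833 = -45827$)
$\left(293913 + G\right) - 138163 = \left(293913 - 45827\right) - 138163 = 248086 - 138163 = 109923$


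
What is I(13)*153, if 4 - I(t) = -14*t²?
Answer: 362610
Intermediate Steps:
I(t) = 4 + 14*t² (I(t) = 4 - (-14)*t² = 4 + 14*t²)
I(13)*153 = (4 + 14*13²)*153 = (4 + 14*169)*153 = (4 + 2366)*153 = 2370*153 = 362610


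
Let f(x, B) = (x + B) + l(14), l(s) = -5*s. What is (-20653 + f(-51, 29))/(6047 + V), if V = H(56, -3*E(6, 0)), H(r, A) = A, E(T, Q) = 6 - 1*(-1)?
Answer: -20745/6026 ≈ -3.4426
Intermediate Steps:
E(T, Q) = 7 (E(T, Q) = 6 + 1 = 7)
V = -21 (V = -3*7 = -21)
f(x, B) = -70 + B + x (f(x, B) = (x + B) - 5*14 = (B + x) - 70 = -70 + B + x)
(-20653 + f(-51, 29))/(6047 + V) = (-20653 + (-70 + 29 - 51))/(6047 - 21) = (-20653 - 92)/6026 = -20745*1/6026 = -20745/6026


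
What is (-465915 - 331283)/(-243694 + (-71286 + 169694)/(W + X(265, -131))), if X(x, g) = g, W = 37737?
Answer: 7494856997/2291064539 ≈ 3.2713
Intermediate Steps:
(-465915 - 331283)/(-243694 + (-71286 + 169694)/(W + X(265, -131))) = (-465915 - 331283)/(-243694 + (-71286 + 169694)/(37737 - 131)) = -797198/(-243694 + 98408/37606) = -797198/(-243694 + 98408*(1/37606)) = -797198/(-243694 + 49204/18803) = -797198/(-4582129078/18803) = -797198*(-18803/4582129078) = 7494856997/2291064539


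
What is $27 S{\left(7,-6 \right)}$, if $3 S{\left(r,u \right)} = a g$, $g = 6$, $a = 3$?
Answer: $162$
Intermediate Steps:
$S{\left(r,u \right)} = 6$ ($S{\left(r,u \right)} = \frac{3 \cdot 6}{3} = \frac{1}{3} \cdot 18 = 6$)
$27 S{\left(7,-6 \right)} = 27 \cdot 6 = 162$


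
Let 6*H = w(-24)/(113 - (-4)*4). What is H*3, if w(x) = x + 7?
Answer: -17/258 ≈ -0.065892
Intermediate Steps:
w(x) = 7 + x
H = -17/774 (H = ((7 - 24)/(113 - (-4)*4))/6 = (-17/(113 - 1*(-16)))/6 = (-17/(113 + 16))/6 = (-17/129)/6 = (-17*1/129)/6 = (⅙)*(-17/129) = -17/774 ≈ -0.021964)
H*3 = -17/774*3 = -17/258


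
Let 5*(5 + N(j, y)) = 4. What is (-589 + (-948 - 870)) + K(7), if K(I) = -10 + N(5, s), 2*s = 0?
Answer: -12106/5 ≈ -2421.2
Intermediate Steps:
s = 0 (s = (½)*0 = 0)
N(j, y) = -21/5 (N(j, y) = -5 + (⅕)*4 = -5 + ⅘ = -21/5)
K(I) = -71/5 (K(I) = -10 - 21/5 = -71/5)
(-589 + (-948 - 870)) + K(7) = (-589 + (-948 - 870)) - 71/5 = (-589 - 1818) - 71/5 = -2407 - 71/5 = -12106/5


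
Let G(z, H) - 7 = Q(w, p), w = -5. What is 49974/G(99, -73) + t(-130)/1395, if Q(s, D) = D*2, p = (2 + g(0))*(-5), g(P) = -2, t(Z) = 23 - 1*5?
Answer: 7745984/1085 ≈ 7139.2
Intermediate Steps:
t(Z) = 18 (t(Z) = 23 - 5 = 18)
p = 0 (p = (2 - 2)*(-5) = 0*(-5) = 0)
Q(s, D) = 2*D
G(z, H) = 7 (G(z, H) = 7 + 2*0 = 7 + 0 = 7)
49974/G(99, -73) + t(-130)/1395 = 49974/7 + 18/1395 = 49974*(⅐) + 18*(1/1395) = 49974/7 + 2/155 = 7745984/1085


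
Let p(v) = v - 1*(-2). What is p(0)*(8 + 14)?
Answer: 44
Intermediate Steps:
p(v) = 2 + v (p(v) = v + 2 = 2 + v)
p(0)*(8 + 14) = (2 + 0)*(8 + 14) = 2*22 = 44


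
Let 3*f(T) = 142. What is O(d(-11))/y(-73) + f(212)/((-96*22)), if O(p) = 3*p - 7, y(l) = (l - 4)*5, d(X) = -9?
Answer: 7307/110880 ≈ 0.065900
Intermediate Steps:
f(T) = 142/3 (f(T) = (1/3)*142 = 142/3)
y(l) = -20 + 5*l (y(l) = (-4 + l)*5 = -20 + 5*l)
O(p) = -7 + 3*p
O(d(-11))/y(-73) + f(212)/((-96*22)) = (-7 + 3*(-9))/(-20 + 5*(-73)) + 142/(3*((-96*22))) = (-7 - 27)/(-20 - 365) + (142/3)/(-2112) = -34/(-385) + (142/3)*(-1/2112) = -34*(-1/385) - 71/3168 = 34/385 - 71/3168 = 7307/110880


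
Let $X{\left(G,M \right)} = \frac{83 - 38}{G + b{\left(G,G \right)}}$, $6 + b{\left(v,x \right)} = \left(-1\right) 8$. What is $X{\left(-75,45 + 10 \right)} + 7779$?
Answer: $\frac{692286}{89} \approx 7778.5$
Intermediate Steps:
$b{\left(v,x \right)} = -14$ ($b{\left(v,x \right)} = -6 - 8 = -14$)
$X{\left(G,M \right)} = \frac{45}{-14 + G}$ ($X{\left(G,M \right)} = \frac{83 - 38}{G - 14} = \frac{45}{-14 + G}$)
$X{\left(-75,45 + 10 \right)} + 7779 = \frac{45}{-14 - 75} + 7779 = \frac{45}{-89} + 7779 = 45 \left(- \frac{1}{89}\right) + 7779 = - \frac{45}{89} + 7779 = \frac{692286}{89}$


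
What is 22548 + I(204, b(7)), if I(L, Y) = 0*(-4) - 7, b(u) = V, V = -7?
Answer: 22541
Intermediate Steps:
b(u) = -7
I(L, Y) = -7 (I(L, Y) = 0 - 7 = -7)
22548 + I(204, b(7)) = 22548 - 7 = 22541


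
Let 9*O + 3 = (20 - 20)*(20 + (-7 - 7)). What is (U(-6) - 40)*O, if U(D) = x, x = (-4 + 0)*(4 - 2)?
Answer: 16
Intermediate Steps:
O = -1/3 (O = -1/3 + ((20 - 20)*(20 + (-7 - 7)))/9 = -1/3 + (0*(20 - 14))/9 = -1/3 + (0*6)/9 = -1/3 + (1/9)*0 = -1/3 + 0 = -1/3 ≈ -0.33333)
x = -8 (x = -4*2 = -8)
U(D) = -8
(U(-6) - 40)*O = (-8 - 40)*(-1/3) = -48*(-1/3) = 16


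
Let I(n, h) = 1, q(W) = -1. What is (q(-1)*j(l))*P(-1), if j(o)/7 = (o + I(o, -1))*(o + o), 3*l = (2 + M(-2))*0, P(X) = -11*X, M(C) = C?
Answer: 0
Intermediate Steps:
l = 0 (l = ((2 - 2)*0)/3 = (0*0)/3 = (1/3)*0 = 0)
j(o) = 14*o*(1 + o) (j(o) = 7*((o + 1)*(o + o)) = 7*((1 + o)*(2*o)) = 7*(2*o*(1 + o)) = 14*o*(1 + o))
(q(-1)*j(l))*P(-1) = (-14*0*(1 + 0))*(-11*(-1)) = -14*0*11 = -1*0*11 = 0*11 = 0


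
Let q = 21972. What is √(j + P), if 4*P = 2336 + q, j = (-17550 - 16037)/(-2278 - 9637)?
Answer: √863135015430/11915 ≈ 77.973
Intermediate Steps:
j = 33587/11915 (j = -33587/(-11915) = -33587*(-1/11915) = 33587/11915 ≈ 2.8189)
P = 6077 (P = (2336 + 21972)/4 = (¼)*24308 = 6077)
√(j + P) = √(33587/11915 + 6077) = √(72441042/11915) = √863135015430/11915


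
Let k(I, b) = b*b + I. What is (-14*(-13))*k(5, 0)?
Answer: 910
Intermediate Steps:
k(I, b) = I + b² (k(I, b) = b² + I = I + b²)
(-14*(-13))*k(5, 0) = (-14*(-13))*(5 + 0²) = 182*(5 + 0) = 182*5 = 910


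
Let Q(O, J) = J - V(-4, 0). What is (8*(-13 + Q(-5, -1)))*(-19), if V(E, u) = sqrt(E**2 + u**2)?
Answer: 2736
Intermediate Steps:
Q(O, J) = -4 + J (Q(O, J) = J - sqrt((-4)**2 + 0**2) = J - sqrt(16 + 0) = J - sqrt(16) = J - 1*4 = J - 4 = -4 + J)
(8*(-13 + Q(-5, -1)))*(-19) = (8*(-13 + (-4 - 1)))*(-19) = (8*(-13 - 5))*(-19) = (8*(-18))*(-19) = -144*(-19) = 2736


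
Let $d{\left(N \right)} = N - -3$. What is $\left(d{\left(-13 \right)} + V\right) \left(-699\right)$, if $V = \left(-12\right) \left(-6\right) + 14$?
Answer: $-53124$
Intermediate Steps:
$d{\left(N \right)} = 3 + N$ ($d{\left(N \right)} = N + 3 = 3 + N$)
$V = 86$ ($V = 72 + 14 = 86$)
$\left(d{\left(-13 \right)} + V\right) \left(-699\right) = \left(\left(3 - 13\right) + 86\right) \left(-699\right) = \left(-10 + 86\right) \left(-699\right) = 76 \left(-699\right) = -53124$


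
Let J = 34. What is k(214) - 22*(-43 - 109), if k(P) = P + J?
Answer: 3592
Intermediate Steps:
k(P) = 34 + P (k(P) = P + 34 = 34 + P)
k(214) - 22*(-43 - 109) = (34 + 214) - 22*(-43 - 109) = 248 - 22*(-152) = 248 + 3344 = 3592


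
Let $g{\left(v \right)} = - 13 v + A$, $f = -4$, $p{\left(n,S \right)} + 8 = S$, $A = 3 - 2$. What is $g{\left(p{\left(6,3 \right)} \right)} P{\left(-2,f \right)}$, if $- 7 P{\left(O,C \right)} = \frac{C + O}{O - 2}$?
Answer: $- \frac{99}{7} \approx -14.143$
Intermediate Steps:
$A = 1$ ($A = 3 - 2 = 1$)
$p{\left(n,S \right)} = -8 + S$
$P{\left(O,C \right)} = - \frac{C + O}{7 \left(-2 + O\right)}$ ($P{\left(O,C \right)} = - \frac{\left(C + O\right) \frac{1}{O - 2}}{7} = - \frac{\left(C + O\right) \frac{1}{-2 + O}}{7} = - \frac{\frac{1}{-2 + O} \left(C + O\right)}{7} = - \frac{C + O}{7 \left(-2 + O\right)}$)
$g{\left(v \right)} = 1 - 13 v$ ($g{\left(v \right)} = - 13 v + 1 = 1 - 13 v$)
$g{\left(p{\left(6,3 \right)} \right)} P{\left(-2,f \right)} = \left(1 - 13 \left(-8 + 3\right)\right) \frac{\left(-1\right) \left(-4\right) - -2}{7 \left(-2 - 2\right)} = \left(1 - -65\right) \frac{4 + 2}{7 \left(-4\right)} = \left(1 + 65\right) \frac{1}{7} \left(- \frac{1}{4}\right) 6 = 66 \left(- \frac{3}{14}\right) = - \frac{99}{7}$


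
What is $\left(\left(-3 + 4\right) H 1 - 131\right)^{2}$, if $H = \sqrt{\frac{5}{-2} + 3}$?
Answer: $\frac{\left(262 - \sqrt{2}\right)^{2}}{4} \approx 16976.0$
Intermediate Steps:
$H = \frac{\sqrt{2}}{2}$ ($H = \sqrt{5 \left(- \frac{1}{2}\right) + 3} = \sqrt{- \frac{5}{2} + 3} = \sqrt{\frac{1}{2}} = \frac{\sqrt{2}}{2} \approx 0.70711$)
$\left(\left(-3 + 4\right) H 1 - 131\right)^{2} = \left(\left(-3 + 4\right) \frac{\sqrt{2}}{2} \cdot 1 - 131\right)^{2} = \left(1 \frac{\sqrt{2}}{2} \cdot 1 - 131\right)^{2} = \left(\frac{\sqrt{2}}{2} \cdot 1 - 131\right)^{2} = \left(\frac{\sqrt{2}}{2} - 131\right)^{2} = \left(-131 + \frac{\sqrt{2}}{2}\right)^{2}$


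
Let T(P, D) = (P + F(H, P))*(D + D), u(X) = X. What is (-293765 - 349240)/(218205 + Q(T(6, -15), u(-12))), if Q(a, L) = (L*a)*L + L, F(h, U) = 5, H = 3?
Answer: -214335/56891 ≈ -3.7675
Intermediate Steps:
T(P, D) = 2*D*(5 + P) (T(P, D) = (P + 5)*(D + D) = (5 + P)*(2*D) = 2*D*(5 + P))
Q(a, L) = L + a*L² (Q(a, L) = a*L² + L = L + a*L²)
(-293765 - 349240)/(218205 + Q(T(6, -15), u(-12))) = (-293765 - 349240)/(218205 - 12*(1 - 24*(-15)*(5 + 6))) = -643005/(218205 - 12*(1 - 24*(-15)*11)) = -643005/(218205 - 12*(1 - 12*(-330))) = -643005/(218205 - 12*(1 + 3960)) = -643005/(218205 - 12*3961) = -643005/(218205 - 47532) = -643005/170673 = -643005*1/170673 = -214335/56891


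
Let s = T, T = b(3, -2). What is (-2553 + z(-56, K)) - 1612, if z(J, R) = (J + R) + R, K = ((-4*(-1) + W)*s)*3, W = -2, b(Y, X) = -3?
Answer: -4257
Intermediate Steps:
T = -3
s = -3
K = -18 (K = ((-4*(-1) - 2)*(-3))*3 = ((4 - 2)*(-3))*3 = (2*(-3))*3 = -6*3 = -18)
z(J, R) = J + 2*R
(-2553 + z(-56, K)) - 1612 = (-2553 + (-56 + 2*(-18))) - 1612 = (-2553 + (-56 - 36)) - 1612 = (-2553 - 92) - 1612 = -2645 - 1612 = -4257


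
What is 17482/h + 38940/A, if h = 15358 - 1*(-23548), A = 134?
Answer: 379335557/1303351 ≈ 291.05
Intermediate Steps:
h = 38906 (h = 15358 + 23548 = 38906)
17482/h + 38940/A = 17482/38906 + 38940/134 = 17482*(1/38906) + 38940*(1/134) = 8741/19453 + 19470/67 = 379335557/1303351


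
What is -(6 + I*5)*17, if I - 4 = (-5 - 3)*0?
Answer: -442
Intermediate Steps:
I = 4 (I = 4 + (-5 - 3)*0 = 4 - 8*0 = 4 + 0 = 4)
-(6 + I*5)*17 = -(6 + 4*5)*17 = -(6 + 20)*17 = -1*26*17 = -26*17 = -442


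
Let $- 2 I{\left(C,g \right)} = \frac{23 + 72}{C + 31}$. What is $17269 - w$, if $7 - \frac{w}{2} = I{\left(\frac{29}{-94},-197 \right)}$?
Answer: $\frac{9954349}{577} \approx 17252.0$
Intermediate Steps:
$I{\left(C,g \right)} = - \frac{95}{2 \left(31 + C\right)}$ ($I{\left(C,g \right)} = - \frac{\left(23 + 72\right) \frac{1}{C + 31}}{2} = - \frac{95 \frac{1}{31 + C}}{2} = - \frac{95}{2 \left(31 + C\right)}$)
$w = \frac{9864}{577}$ ($w = 14 - 2 \left(- \frac{95}{62 + 2 \frac{29}{-94}}\right) = 14 - 2 \left(- \frac{95}{62 + 2 \cdot 29 \left(- \frac{1}{94}\right)}\right) = 14 - 2 \left(- \frac{95}{62 + 2 \left(- \frac{29}{94}\right)}\right) = 14 - 2 \left(- \frac{95}{62 - \frac{29}{47}}\right) = 14 - 2 \left(- \frac{95}{\frac{2885}{47}}\right) = 14 - 2 \left(\left(-95\right) \frac{47}{2885}\right) = 14 - - \frac{1786}{577} = 14 + \frac{1786}{577} = \frac{9864}{577} \approx 17.095$)
$17269 - w = 17269 - \frac{9864}{577} = \frac{9954349}{577}$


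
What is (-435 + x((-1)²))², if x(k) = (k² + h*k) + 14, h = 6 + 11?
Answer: 162409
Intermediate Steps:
h = 17
x(k) = 14 + k² + 17*k (x(k) = (k² + 17*k) + 14 = 14 + k² + 17*k)
(-435 + x((-1)²))² = (-435 + (14 + ((-1)²)² + 17*(-1)²))² = (-435 + (14 + 1² + 17*1))² = (-435 + (14 + 1 + 17))² = (-435 + 32)² = (-403)² = 162409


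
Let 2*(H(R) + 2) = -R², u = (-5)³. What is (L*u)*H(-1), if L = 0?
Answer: 0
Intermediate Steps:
u = -125
H(R) = -2 - R²/2 (H(R) = -2 + (-R²)/2 = -2 - R²/2)
(L*u)*H(-1) = (0*(-125))*(-2 - ½*(-1)²) = 0*(-2 - ½*1) = 0*(-2 - ½) = 0*(-5/2) = 0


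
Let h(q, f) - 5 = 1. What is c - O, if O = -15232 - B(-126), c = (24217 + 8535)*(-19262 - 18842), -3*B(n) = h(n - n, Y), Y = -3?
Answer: -1247966978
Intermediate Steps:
h(q, f) = 6 (h(q, f) = 5 + 1 = 6)
B(n) = -2 (B(n) = -1/3*6 = -2)
c = -1247982208 (c = 32752*(-38104) = -1247982208)
O = -15230 (O = -15232 - 1*(-2) = -15232 + 2 = -15230)
c - O = -1247982208 - 1*(-15230) = -1247982208 + 15230 = -1247966978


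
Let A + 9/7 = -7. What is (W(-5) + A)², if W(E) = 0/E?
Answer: 3364/49 ≈ 68.653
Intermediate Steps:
W(E) = 0
A = -58/7 (A = -9/7 - 7 = -58/7 ≈ -8.2857)
(W(-5) + A)² = (0 - 58/7)² = (-58/7)² = 3364/49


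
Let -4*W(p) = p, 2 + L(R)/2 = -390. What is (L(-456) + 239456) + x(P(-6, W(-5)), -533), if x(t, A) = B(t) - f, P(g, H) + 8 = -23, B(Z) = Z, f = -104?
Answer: 238745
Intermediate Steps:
L(R) = -784 (L(R) = -4 + 2*(-390) = -4 - 780 = -784)
W(p) = -p/4
P(g, H) = -31 (P(g, H) = -8 - 23 = -31)
x(t, A) = 104 + t (x(t, A) = t - 1*(-104) = t + 104 = 104 + t)
(L(-456) + 239456) + x(P(-6, W(-5)), -533) = (-784 + 239456) + (104 - 31) = 238672 + 73 = 238745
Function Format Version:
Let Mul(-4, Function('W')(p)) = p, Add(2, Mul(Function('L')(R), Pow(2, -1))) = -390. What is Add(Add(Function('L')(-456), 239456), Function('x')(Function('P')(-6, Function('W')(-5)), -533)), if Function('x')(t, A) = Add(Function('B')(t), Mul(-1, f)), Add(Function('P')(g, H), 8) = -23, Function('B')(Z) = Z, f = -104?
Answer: 238745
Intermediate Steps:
Function('L')(R) = -784 (Function('L')(R) = Add(-4, Mul(2, -390)) = Add(-4, -780) = -784)
Function('W')(p) = Mul(Rational(-1, 4), p)
Function('P')(g, H) = -31 (Function('P')(g, H) = Add(-8, -23) = -31)
Function('x')(t, A) = Add(104, t) (Function('x')(t, A) = Add(t, Mul(-1, -104)) = Add(t, 104) = Add(104, t))
Add(Add(Function('L')(-456), 239456), Function('x')(Function('P')(-6, Function('W')(-5)), -533)) = Add(Add(-784, 239456), Add(104, -31)) = Add(238672, 73) = 238745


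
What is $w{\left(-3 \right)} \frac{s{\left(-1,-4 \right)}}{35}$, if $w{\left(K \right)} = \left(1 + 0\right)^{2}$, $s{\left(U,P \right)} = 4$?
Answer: $\frac{4}{35} \approx 0.11429$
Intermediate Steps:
$w{\left(K \right)} = 1$ ($w{\left(K \right)} = 1^{2} = 1$)
$w{\left(-3 \right)} \frac{s{\left(-1,-4 \right)}}{35} = 1 \cdot \frac{4}{35} = \frac{4}{35}$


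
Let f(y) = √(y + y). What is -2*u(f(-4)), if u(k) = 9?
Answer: -18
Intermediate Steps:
f(y) = √2*√y (f(y) = √(2*y) = √2*√y)
-2*u(f(-4)) = -2*9 = -18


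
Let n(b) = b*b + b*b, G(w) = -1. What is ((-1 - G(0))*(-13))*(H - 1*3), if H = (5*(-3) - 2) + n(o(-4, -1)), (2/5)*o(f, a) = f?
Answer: 0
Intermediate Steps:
o(f, a) = 5*f/2
n(b) = 2*b² (n(b) = b² + b² = 2*b²)
H = 183 (H = (5*(-3) - 2) + 2*((5/2)*(-4))² = (-15 - 2) + 2*(-10)² = -17 + 2*100 = -17 + 200 = 183)
((-1 - G(0))*(-13))*(H - 1*3) = ((-1 - 1*(-1))*(-13))*(183 - 1*3) = ((-1 + 1)*(-13))*(183 - 3) = (0*(-13))*180 = 0*180 = 0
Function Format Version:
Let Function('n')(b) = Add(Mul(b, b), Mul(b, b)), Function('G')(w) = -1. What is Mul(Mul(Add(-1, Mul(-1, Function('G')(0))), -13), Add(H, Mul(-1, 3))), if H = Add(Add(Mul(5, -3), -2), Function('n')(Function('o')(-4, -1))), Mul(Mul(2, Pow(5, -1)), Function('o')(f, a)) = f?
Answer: 0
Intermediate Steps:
Function('o')(f, a) = Mul(Rational(5, 2), f)
Function('n')(b) = Mul(2, Pow(b, 2)) (Function('n')(b) = Add(Pow(b, 2), Pow(b, 2)) = Mul(2, Pow(b, 2)))
H = 183 (H = Add(Add(Mul(5, -3), -2), Mul(2, Pow(Mul(Rational(5, 2), -4), 2))) = Add(Add(-15, -2), Mul(2, Pow(-10, 2))) = Add(-17, Mul(2, 100)) = Add(-17, 200) = 183)
Mul(Mul(Add(-1, Mul(-1, Function('G')(0))), -13), Add(H, Mul(-1, 3))) = Mul(Mul(Add(-1, Mul(-1, -1)), -13), Add(183, Mul(-1, 3))) = Mul(Mul(Add(-1, 1), -13), Add(183, -3)) = Mul(Mul(0, -13), 180) = Mul(0, 180) = 0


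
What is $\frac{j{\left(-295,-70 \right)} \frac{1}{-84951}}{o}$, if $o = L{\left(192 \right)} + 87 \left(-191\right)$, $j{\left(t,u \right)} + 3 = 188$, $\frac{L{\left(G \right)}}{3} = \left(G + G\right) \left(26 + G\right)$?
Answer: $- \frac{185}{19922623569} \approx -9.2859 \cdot 10^{-9}$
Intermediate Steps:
$L{\left(G \right)} = 6 G \left(26 + G\right)$ ($L{\left(G \right)} = 3 \left(G + G\right) \left(26 + G\right) = 3 \cdot 2 G \left(26 + G\right) = 6 G \left(26 + G\right)$)
$j{\left(t,u \right)} = 185$ ($j{\left(t,u \right)} = -3 + 188 = 185$)
$o = 234519$ ($o = 6 \cdot 192 \left(26 + 192\right) + 87 \left(-191\right) = 6 \cdot 192 \cdot 218 - 16617 = 251136 - 16617 = 234519$)
$\frac{j{\left(-295,-70 \right)} \frac{1}{-84951}}{o} = \frac{185 \frac{1}{-84951}}{234519} = 185 \left(- \frac{1}{84951}\right) \frac{1}{234519} = \left(- \frac{185}{84951}\right) \frac{1}{234519} = - \frac{185}{19922623569}$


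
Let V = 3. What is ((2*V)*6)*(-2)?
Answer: -72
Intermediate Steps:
((2*V)*6)*(-2) = ((2*3)*6)*(-2) = (6*6)*(-2) = 36*(-2) = -72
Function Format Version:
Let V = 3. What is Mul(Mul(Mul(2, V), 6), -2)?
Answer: -72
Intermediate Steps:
Mul(Mul(Mul(2, V), 6), -2) = Mul(Mul(Mul(2, 3), 6), -2) = Mul(Mul(6, 6), -2) = Mul(36, -2) = -72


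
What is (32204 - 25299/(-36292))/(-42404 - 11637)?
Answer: -1168772867/1961255972 ≈ -0.59593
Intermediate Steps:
(32204 - 25299/(-36292))/(-42404 - 11637) = (32204 - 25299*(-1/36292))/(-54041) = (32204 + 25299/36292)*(-1/54041) = (1168772867/36292)*(-1/54041) = -1168772867/1961255972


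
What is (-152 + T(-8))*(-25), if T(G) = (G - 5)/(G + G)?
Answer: 60475/16 ≈ 3779.7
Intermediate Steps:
T(G) = (-5 + G)/(2*G) (T(G) = (-5 + G)/((2*G)) = (-5 + G)*(1/(2*G)) = (-5 + G)/(2*G))
(-152 + T(-8))*(-25) = (-152 + (1/2)*(-5 - 8)/(-8))*(-25) = (-152 + (1/2)*(-1/8)*(-13))*(-25) = (-152 + 13/16)*(-25) = -2419/16*(-25) = 60475/16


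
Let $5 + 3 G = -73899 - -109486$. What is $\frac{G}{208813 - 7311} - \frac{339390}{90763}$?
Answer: $- \frac{100966881137}{27433389039} \approx -3.6804$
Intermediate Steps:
$G = \frac{35582}{3}$ ($G = - \frac{5}{3} + \frac{-73899 - -109486}{3} = - \frac{5}{3} + \frac{-73899 + 109486}{3} = - \frac{5}{3} + \frac{1}{3} \cdot 35587 = - \frac{5}{3} + \frac{35587}{3} = \frac{35582}{3} \approx 11861.0$)
$\frac{G}{208813 - 7311} - \frac{339390}{90763} = \frac{35582}{3 \left(208813 - 7311\right)} - \frac{339390}{90763} = \frac{35582}{3 \cdot 201502} - \frac{339390}{90763} = \frac{35582}{3} \cdot \frac{1}{201502} - \frac{339390}{90763} = \frac{17791}{302253} - \frac{339390}{90763} = - \frac{100966881137}{27433389039}$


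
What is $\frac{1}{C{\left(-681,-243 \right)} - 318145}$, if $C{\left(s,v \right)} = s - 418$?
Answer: $- \frac{1}{319244} \approx -3.1324 \cdot 10^{-6}$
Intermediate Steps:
$C{\left(s,v \right)} = -418 + s$
$\frac{1}{C{\left(-681,-243 \right)} - 318145} = \frac{1}{\left(-418 - 681\right) - 318145} = \frac{1}{-1099 - 318145} = \frac{1}{-319244} = - \frac{1}{319244}$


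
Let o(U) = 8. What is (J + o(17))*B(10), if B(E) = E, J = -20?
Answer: -120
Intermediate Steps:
(J + o(17))*B(10) = (-20 + 8)*10 = -12*10 = -120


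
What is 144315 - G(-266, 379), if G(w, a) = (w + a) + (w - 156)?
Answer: 144624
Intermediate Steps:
G(w, a) = -156 + a + 2*w (G(w, a) = (a + w) + (-156 + w) = -156 + a + 2*w)
144315 - G(-266, 379) = 144315 - (-156 + 379 + 2*(-266)) = 144315 - (-156 + 379 - 532) = 144315 - 1*(-309) = 144315 + 309 = 144624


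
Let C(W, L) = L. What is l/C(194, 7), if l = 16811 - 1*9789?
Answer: 7022/7 ≈ 1003.1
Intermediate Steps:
l = 7022 (l = 16811 - 9789 = 7022)
l/C(194, 7) = 7022/7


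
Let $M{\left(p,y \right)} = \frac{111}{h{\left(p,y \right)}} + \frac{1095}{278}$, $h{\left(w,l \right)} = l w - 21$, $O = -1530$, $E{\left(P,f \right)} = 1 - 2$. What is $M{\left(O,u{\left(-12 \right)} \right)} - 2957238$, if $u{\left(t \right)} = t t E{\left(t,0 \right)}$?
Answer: $- \frac{60370082119591}{20414374} \approx -2.9572 \cdot 10^{6}$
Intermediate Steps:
$E{\left(P,f \right)} = -1$
$h{\left(w,l \right)} = -21 + l w$
$u{\left(t \right)} = - t^{2}$ ($u{\left(t \right)} = t t \left(-1\right) = t^{2} \left(-1\right) = - t^{2}$)
$M{\left(p,y \right)} = \frac{1095}{278} + \frac{111}{-21 + p y}$ ($M{\left(p,y \right)} = \frac{111}{-21 + y p} + \frac{1095}{278} = \frac{111}{-21 + p y} + 1095 \cdot \frac{1}{278} = \frac{111}{-21 + p y} + \frac{1095}{278} = \frac{1095}{278} + \frac{111}{-21 + p y}$)
$M{\left(O,u{\left(-12 \right)} \right)} - 2957238 = \frac{3 \left(2621 + 365 \left(-1530\right) \left(- \left(-12\right)^{2}\right)\right)}{278 \left(-21 - 1530 \left(- \left(-12\right)^{2}\right)\right)} - 2957238 = \frac{3 \left(2621 + 365 \left(-1530\right) \left(\left(-1\right) 144\right)\right)}{278 \left(-21 - 1530 \left(\left(-1\right) 144\right)\right)} - 2957238 = \frac{3 \left(2621 + 365 \left(-1530\right) \left(-144\right)\right)}{278 \left(-21 - -220320\right)} - 2957238 = \frac{3 \left(2621 + 80416800\right)}{278 \left(-21 + 220320\right)} - 2957238 = \frac{3}{278} \cdot \frac{1}{220299} \cdot 80419421 - 2957238 = \frac{80419421}{20414374} - 2957238 = - \frac{60370082119591}{20414374}$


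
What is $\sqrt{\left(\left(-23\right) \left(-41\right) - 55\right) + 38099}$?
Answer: $\sqrt{38987} \approx 197.45$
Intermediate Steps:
$\sqrt{\left(\left(-23\right) \left(-41\right) - 55\right) + 38099} = \sqrt{\left(943 - 55\right) + 38099} = \sqrt{888 + 38099} = \sqrt{38987}$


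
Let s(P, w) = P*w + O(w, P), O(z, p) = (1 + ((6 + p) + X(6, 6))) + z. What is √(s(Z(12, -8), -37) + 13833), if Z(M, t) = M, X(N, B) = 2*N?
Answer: 3*√1487 ≈ 115.68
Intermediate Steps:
O(z, p) = 19 + p + z (O(z, p) = (1 + ((6 + p) + 2*6)) + z = (1 + ((6 + p) + 12)) + z = (1 + (18 + p)) + z = (19 + p) + z = 19 + p + z)
s(P, w) = 19 + P + w + P*w (s(P, w) = P*w + (19 + P + w) = 19 + P + w + P*w)
√(s(Z(12, -8), -37) + 13833) = √((19 + 12 - 37 + 12*(-37)) + 13833) = √((19 + 12 - 37 - 444) + 13833) = √(-450 + 13833) = √13383 = 3*√1487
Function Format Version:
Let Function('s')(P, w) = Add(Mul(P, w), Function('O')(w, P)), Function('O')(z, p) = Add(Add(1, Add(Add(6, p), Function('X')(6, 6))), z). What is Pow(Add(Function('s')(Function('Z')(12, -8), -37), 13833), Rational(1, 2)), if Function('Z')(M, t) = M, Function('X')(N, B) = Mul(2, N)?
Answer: Mul(3, Pow(1487, Rational(1, 2))) ≈ 115.68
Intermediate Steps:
Function('O')(z, p) = Add(19, p, z) (Function('O')(z, p) = Add(Add(1, Add(Add(6, p), Mul(2, 6))), z) = Add(Add(1, Add(Add(6, p), 12)), z) = Add(Add(1, Add(18, p)), z) = Add(Add(19, p), z) = Add(19, p, z))
Function('s')(P, w) = Add(19, P, w, Mul(P, w)) (Function('s')(P, w) = Add(Mul(P, w), Add(19, P, w)) = Add(19, P, w, Mul(P, w)))
Pow(Add(Function('s')(Function('Z')(12, -8), -37), 13833), Rational(1, 2)) = Pow(Add(Add(19, 12, -37, Mul(12, -37)), 13833), Rational(1, 2)) = Pow(Add(Add(19, 12, -37, -444), 13833), Rational(1, 2)) = Pow(Add(-450, 13833), Rational(1, 2)) = Pow(13383, Rational(1, 2)) = Mul(3, Pow(1487, Rational(1, 2)))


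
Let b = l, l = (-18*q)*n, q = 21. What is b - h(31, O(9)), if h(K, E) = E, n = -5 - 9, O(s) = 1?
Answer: 5291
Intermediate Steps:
n = -14
l = 5292 (l = -18*21*(-14) = -378*(-14) = 5292)
b = 5292
b - h(31, O(9)) = 5292 - 1*1 = 5292 - 1 = 5291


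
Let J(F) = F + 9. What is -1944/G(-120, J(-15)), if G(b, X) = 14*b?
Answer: 81/70 ≈ 1.1571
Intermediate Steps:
J(F) = 9 + F
-1944/G(-120, J(-15)) = -1944/(14*(-120)) = -1944/(-1680) = -1944*(-1/1680) = 81/70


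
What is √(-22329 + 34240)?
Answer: √11911 ≈ 109.14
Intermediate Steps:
√(-22329 + 34240) = √11911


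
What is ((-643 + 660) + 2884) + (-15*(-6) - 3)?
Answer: 2988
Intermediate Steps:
((-643 + 660) + 2884) + (-15*(-6) - 3) = (17 + 2884) + (90 - 3) = 2901 + 87 = 2988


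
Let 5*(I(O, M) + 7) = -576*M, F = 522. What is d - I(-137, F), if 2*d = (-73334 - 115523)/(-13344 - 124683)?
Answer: 83012314463/1380270 ≈ 60142.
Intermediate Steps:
I(O, M) = -7 - 576*M/5 (I(O, M) = -7 + (-576*M)/5 = -7 - 576*M/5)
d = 188857/276054 (d = ((-73334 - 115523)/(-13344 - 124683))/2 = (-188857/(-138027))/2 = (-188857*(-1/138027))/2 = (½)*(188857/138027) = 188857/276054 ≈ 0.68413)
d - I(-137, F) = 188857/276054 - (-7 - 576/5*522) = 188857/276054 - (-7 - 300672/5) = 188857/276054 - 1*(-300707/5) = 188857/276054 + 300707/5 = 83012314463/1380270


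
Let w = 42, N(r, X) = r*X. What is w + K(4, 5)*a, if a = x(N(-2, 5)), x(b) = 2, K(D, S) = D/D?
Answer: 44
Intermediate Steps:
N(r, X) = X*r
K(D, S) = 1
a = 2
w + K(4, 5)*a = 42 + 1*2 = 42 + 2 = 44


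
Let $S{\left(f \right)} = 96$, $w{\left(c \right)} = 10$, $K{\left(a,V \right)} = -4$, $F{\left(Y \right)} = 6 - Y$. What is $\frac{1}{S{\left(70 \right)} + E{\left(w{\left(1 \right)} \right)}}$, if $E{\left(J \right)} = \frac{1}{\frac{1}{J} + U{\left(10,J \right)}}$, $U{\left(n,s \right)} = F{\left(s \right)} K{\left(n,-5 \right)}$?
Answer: $\frac{161}{15466} \approx 0.01041$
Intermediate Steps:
$U{\left(n,s \right)} = -24 + 4 s$ ($U{\left(n,s \right)} = \left(6 - s\right) \left(-4\right) = -24 + 4 s$)
$E{\left(J \right)} = \frac{1}{-24 + \frac{1}{J} + 4 J}$ ($E{\left(J \right)} = \frac{1}{\frac{1}{J} + \left(-24 + 4 J\right)} = \frac{1}{-24 + \frac{1}{J} + 4 J}$)
$\frac{1}{S{\left(70 \right)} + E{\left(w{\left(1 \right)} \right)}} = \frac{1}{96 + \frac{10}{1 + 4 \cdot 10 \left(-6 + 10\right)}} = \frac{1}{96 + \frac{10}{1 + 4 \cdot 10 \cdot 4}} = \frac{1}{96 + \frac{10}{1 + 160}} = \frac{1}{96 + \frac{10}{161}} = \frac{1}{\frac{15466}{161}} = \frac{161}{15466}$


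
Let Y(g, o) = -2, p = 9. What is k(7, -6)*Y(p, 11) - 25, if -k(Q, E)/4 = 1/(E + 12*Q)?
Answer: -971/39 ≈ -24.897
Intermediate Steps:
k(Q, E) = -4/(E + 12*Q)
k(7, -6)*Y(p, 11) - 25 = -4/(-6 + 12*7)*(-2) - 25 = -4/(-6 + 84)*(-2) - 25 = -4/78*(-2) - 25 = -4*1/78*(-2) - 25 = -2/39*(-2) - 25 = 4/39 - 25 = -971/39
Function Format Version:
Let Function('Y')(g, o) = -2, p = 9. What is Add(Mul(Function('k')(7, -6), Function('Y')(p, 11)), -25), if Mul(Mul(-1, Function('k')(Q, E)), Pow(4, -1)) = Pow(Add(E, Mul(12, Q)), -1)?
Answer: Rational(-971, 39) ≈ -24.897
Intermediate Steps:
Function('k')(Q, E) = Mul(-4, Pow(Add(E, Mul(12, Q)), -1))
Add(Mul(Function('k')(7, -6), Function('Y')(p, 11)), -25) = Add(Mul(Mul(-4, Pow(Add(-6, Mul(12, 7)), -1)), -2), -25) = Add(Mul(Mul(-4, Pow(Add(-6, 84), -1)), -2), -25) = Add(Mul(Mul(-4, Pow(78, -1)), -2), -25) = Add(Mul(Mul(-4, Rational(1, 78)), -2), -25) = Add(Mul(Rational(-2, 39), -2), -25) = Add(Rational(4, 39), -25) = Rational(-971, 39)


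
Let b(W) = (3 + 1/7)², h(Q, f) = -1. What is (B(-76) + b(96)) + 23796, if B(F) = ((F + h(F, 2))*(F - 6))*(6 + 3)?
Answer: 3950962/49 ≈ 80632.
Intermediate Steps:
b(W) = 484/49 (b(W) = (3 + ⅐)² = (22/7)² = 484/49)
B(F) = 9*(-1 + F)*(-6 + F) (B(F) = ((F - 1)*(F - 6))*(6 + 3) = ((-1 + F)*(-6 + F))*9 = 9*(-1 + F)*(-6 + F))
(B(-76) + b(96)) + 23796 = ((54 - 63*(-76) + 9*(-76)²) + 484/49) + 23796 = ((54 + 4788 + 9*5776) + 484/49) + 23796 = ((54 + 4788 + 51984) + 484/49) + 23796 = (56826 + 484/49) + 23796 = 2784958/49 + 23796 = 3950962/49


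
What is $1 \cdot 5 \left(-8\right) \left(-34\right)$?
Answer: $1360$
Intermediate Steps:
$1 \cdot 5 \left(-8\right) \left(-34\right) = 5 \left(-8\right) \left(-34\right) = \left(-40\right) \left(-34\right) = 1360$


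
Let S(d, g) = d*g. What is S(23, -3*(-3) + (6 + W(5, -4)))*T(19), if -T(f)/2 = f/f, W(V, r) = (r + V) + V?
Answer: -966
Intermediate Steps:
W(V, r) = r + 2*V (W(V, r) = (V + r) + V = r + 2*V)
T(f) = -2 (T(f) = -2*f/f = -2*1 = -2)
S(23, -3*(-3) + (6 + W(5, -4)))*T(19) = (23*(-3*(-3) + (6 + (-4 + 2*5))))*(-2) = (23*(9 + (6 + (-4 + 10))))*(-2) = (23*(9 + (6 + 6)))*(-2) = (23*(9 + 12))*(-2) = (23*21)*(-2) = 483*(-2) = -966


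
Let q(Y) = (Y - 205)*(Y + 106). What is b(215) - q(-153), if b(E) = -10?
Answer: -16836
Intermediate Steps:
q(Y) = (-205 + Y)*(106 + Y)
b(215) - q(-153) = -10 - (-21730 + (-153)² - 99*(-153)) = -10 - (-21730 + 23409 + 15147) = -10 - 1*16826 = -10 - 16826 = -16836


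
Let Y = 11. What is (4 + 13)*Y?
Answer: 187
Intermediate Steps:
(4 + 13)*Y = (4 + 13)*11 = 17*11 = 187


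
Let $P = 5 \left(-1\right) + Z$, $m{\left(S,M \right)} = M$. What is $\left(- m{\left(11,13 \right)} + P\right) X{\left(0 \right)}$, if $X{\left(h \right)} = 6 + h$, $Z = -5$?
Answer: $-138$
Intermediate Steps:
$P = -10$ ($P = 5 \left(-1\right) - 5 = -5 - 5 = -10$)
$\left(- m{\left(11,13 \right)} + P\right) X{\left(0 \right)} = \left(\left(-1\right) 13 - 10\right) \left(6 + 0\right) = \left(-13 - 10\right) 6 = \left(-23\right) 6 = -138$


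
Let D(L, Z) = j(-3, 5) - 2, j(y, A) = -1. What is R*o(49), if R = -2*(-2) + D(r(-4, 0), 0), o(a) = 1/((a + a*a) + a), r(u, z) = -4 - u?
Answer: 1/2499 ≈ 0.00040016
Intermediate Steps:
o(a) = 1/(a² + 2*a) (o(a) = 1/((a + a²) + a) = 1/(a² + 2*a))
D(L, Z) = -3 (D(L, Z) = -1 - 2 = -3)
R = 1 (R = -2*(-2) - 3 = 4 - 3 = 1)
R*o(49) = 1*(1/(49*(2 + 49))) = 1*((1/49)/51) = 1*((1/49)*(1/51)) = 1*(1/2499) = 1/2499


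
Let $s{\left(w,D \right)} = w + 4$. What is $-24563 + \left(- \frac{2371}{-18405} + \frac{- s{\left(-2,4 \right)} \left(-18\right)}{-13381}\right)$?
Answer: $- \frac{6049278378944}{246277305} \approx -24563.0$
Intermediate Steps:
$s{\left(w,D \right)} = 4 + w$
$-24563 + \left(- \frac{2371}{-18405} + \frac{- s{\left(-2,4 \right)} \left(-18\right)}{-13381}\right) = -24563 + \left(- \frac{2371}{-18405} + \frac{- (4 - 2) \left(-18\right)}{-13381}\right) = -24563 + \left(\left(-2371\right) \left(- \frac{1}{18405}\right) + \left(-1\right) 2 \left(-18\right) \left(- \frac{1}{13381}\right)\right) = -24563 + \left(\frac{2371}{18405} + \left(-2\right) \left(-18\right) \left(- \frac{1}{13381}\right)\right) = -24563 + \left(\frac{2371}{18405} + 36 \left(- \frac{1}{13381}\right)\right) = -24563 + \left(\frac{2371}{18405} - \frac{36}{13381}\right) = -24563 + \frac{31063771}{246277305} = - \frac{6049278378944}{246277305}$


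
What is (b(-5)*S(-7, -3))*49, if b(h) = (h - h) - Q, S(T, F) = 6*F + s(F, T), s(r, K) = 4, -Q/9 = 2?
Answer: -12348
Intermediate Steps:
Q = -18 (Q = -9*2 = -18)
S(T, F) = 4 + 6*F (S(T, F) = 6*F + 4 = 4 + 6*F)
b(h) = 18 (b(h) = (h - h) - 1*(-18) = 0 + 18 = 18)
(b(-5)*S(-7, -3))*49 = (18*(4 + 6*(-3)))*49 = (18*(4 - 18))*49 = (18*(-14))*49 = -252*49 = -12348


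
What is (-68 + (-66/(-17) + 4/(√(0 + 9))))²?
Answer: 10252804/2601 ≈ 3941.9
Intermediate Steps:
(-68 + (-66/(-17) + 4/(√(0 + 9))))² = (-68 + (-66*(-1/17) + 4/(√9)))² = (-68 + (66/17 + 4/3))² = (-68 + 266/51)² = (-3202/51)² = 10252804/2601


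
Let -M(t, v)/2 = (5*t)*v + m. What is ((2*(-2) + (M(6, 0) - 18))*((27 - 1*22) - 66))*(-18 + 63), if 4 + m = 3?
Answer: 54900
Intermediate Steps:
m = -1 (m = -4 + 3 = -1)
M(t, v) = 2 - 10*t*v (M(t, v) = -2*((5*t)*v - 1) = -2*(5*t*v - 1) = -2*(-1 + 5*t*v) = 2 - 10*t*v)
((2*(-2) + (M(6, 0) - 18))*((27 - 1*22) - 66))*(-18 + 63) = ((2*(-2) + ((2 - 10*6*0) - 18))*((27 - 1*22) - 66))*(-18 + 63) = ((-4 + ((2 + 0) - 18))*((27 - 22) - 66))*45 = ((-4 + (2 - 18))*(5 - 66))*45 = ((-4 - 16)*(-61))*45 = -20*(-61)*45 = 1220*45 = 54900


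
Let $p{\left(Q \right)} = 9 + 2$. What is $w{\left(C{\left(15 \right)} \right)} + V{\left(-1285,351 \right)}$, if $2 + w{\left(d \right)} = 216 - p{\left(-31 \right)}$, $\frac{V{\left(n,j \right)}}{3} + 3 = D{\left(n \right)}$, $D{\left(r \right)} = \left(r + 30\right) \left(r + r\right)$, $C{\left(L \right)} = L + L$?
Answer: $9676244$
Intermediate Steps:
$C{\left(L \right)} = 2 L$
$p{\left(Q \right)} = 11$
$D{\left(r \right)} = 2 r \left(30 + r\right)$ ($D{\left(r \right)} = \left(30 + r\right) 2 r = 2 r \left(30 + r\right)$)
$V{\left(n,j \right)} = -9 + 6 n \left(30 + n\right)$ ($V{\left(n,j \right)} = -9 + 3 \cdot 2 n \left(30 + n\right) = -9 + 6 n \left(30 + n\right)$)
$w{\left(d \right)} = 203$ ($w{\left(d \right)} = -2 + \left(216 - 11\right) = -2 + 205 = 203$)
$w{\left(C{\left(15 \right)} \right)} + V{\left(-1285,351 \right)} = 203 - \left(9 + 7710 \left(30 - 1285\right)\right) = 203 - \left(9 + 7710 \left(-1255\right)\right) = 203 + \left(-9 + 9676050\right) = 203 + 9676041 = 9676244$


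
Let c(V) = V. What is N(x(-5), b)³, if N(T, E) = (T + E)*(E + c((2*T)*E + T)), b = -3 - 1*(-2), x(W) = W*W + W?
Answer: -63521199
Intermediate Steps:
x(W) = W + W² (x(W) = W² + W = W + W²)
b = -1 (b = -3 + 2 = -1)
N(T, E) = (E + T)*(E + T + 2*E*T) (N(T, E) = (T + E)*(E + ((2*T)*E + T)) = (E + T)*(E + (2*E*T + T)) = (E + T)*(E + (T + 2*E*T)) = (E + T)*(E + T + 2*E*T))
N(x(-5), b)³ = ((-1)² - (-5)*(1 - 5) + (-5*(1 - 5))²*(1 + 2*(-1)) - (-5*(1 - 5))*(1 + 2*(-1)))³ = (1 - (-5)*(-4) + (-5*(-4))²*(1 - 2) - (-5*(-4))*(1 - 2))³ = (1 - 1*20 + 20²*(-1) - 1*20*(-1))³ = (1 - 20 + 400*(-1) + 20)³ = (1 - 20 - 400 + 20)³ = (-399)³ = -63521199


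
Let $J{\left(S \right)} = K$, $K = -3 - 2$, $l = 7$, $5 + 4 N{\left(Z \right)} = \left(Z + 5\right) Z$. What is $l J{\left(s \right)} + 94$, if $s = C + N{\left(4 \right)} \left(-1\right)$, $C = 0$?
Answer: $59$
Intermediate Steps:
$N{\left(Z \right)} = - \frac{5}{4} + \frac{Z \left(5 + Z\right)}{4}$ ($N{\left(Z \right)} = - \frac{5}{4} + \frac{\left(Z + 5\right) Z}{4} = - \frac{5}{4} + \frac{\left(5 + Z\right) Z}{4} = - \frac{5}{4} + \frac{Z \left(5 + Z\right)}{4}$)
$K = -5$
$s = - \frac{31}{4}$ ($s = 0 + \left(- \frac{5}{4} + \frac{4^{2}}{4} + \frac{5}{4} \cdot 4\right) \left(-1\right) = 0 + \left(- \frac{5}{4} + \frac{1}{4} \cdot 16 + 5\right) \left(-1\right) = 0 + \left(- \frac{5}{4} + 4 + 5\right) \left(-1\right) = 0 + \frac{31}{4} \left(-1\right) = 0 - \frac{31}{4} = - \frac{31}{4} \approx -7.75$)
$J{\left(S \right)} = -5$
$l J{\left(s \right)} + 94 = 7 \left(-5\right) + 94 = -35 + 94 = 59$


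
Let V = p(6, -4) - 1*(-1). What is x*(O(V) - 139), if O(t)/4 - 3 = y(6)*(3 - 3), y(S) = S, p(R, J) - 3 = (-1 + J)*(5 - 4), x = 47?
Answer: -5969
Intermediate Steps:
p(R, J) = 2 + J (p(R, J) = 3 + (-1 + J)*(5 - 4) = 3 + (-1 + J)*1 = 3 + (-1 + J) = 2 + J)
V = -1 (V = (2 - 4) - 1*(-1) = -2 + 1 = -1)
O(t) = 12 (O(t) = 12 + 4*(6*(3 - 3)) = 12 + 4*(6*0) = 12 + 4*0 = 12 + 0 = 12)
x*(O(V) - 139) = 47*(12 - 139) = 47*(-127) = -5969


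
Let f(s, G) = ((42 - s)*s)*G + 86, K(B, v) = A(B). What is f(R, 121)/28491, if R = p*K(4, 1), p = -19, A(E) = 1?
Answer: -140153/28491 ≈ -4.9192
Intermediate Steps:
K(B, v) = 1
R = -19 (R = -19*1 = -19)
f(s, G) = 86 + G*s*(42 - s) (f(s, G) = (s*(42 - s))*G + 86 = G*s*(42 - s) + 86 = 86 + G*s*(42 - s))
f(R, 121)/28491 = (86 - 1*121*(-19)**2 + 42*121*(-19))/28491 = (86 - 1*121*361 - 96558)*(1/28491) = (86 - 43681 - 96558)*(1/28491) = -140153*1/28491 = -140153/28491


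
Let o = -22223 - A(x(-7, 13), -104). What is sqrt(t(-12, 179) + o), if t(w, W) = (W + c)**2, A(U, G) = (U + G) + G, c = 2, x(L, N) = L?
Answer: sqrt(10753) ≈ 103.70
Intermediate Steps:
A(U, G) = U + 2*G (A(U, G) = (G + U) + G = U + 2*G)
t(w, W) = (2 + W)**2 (t(w, W) = (W + 2)**2 = (2 + W)**2)
o = -22008 (o = -22223 - (-7 + 2*(-104)) = -22223 - (-7 - 208) = -22223 - 1*(-215) = -22223 + 215 = -22008)
sqrt(t(-12, 179) + o) = sqrt((2 + 179)**2 - 22008) = sqrt(181**2 - 22008) = sqrt(32761 - 22008) = sqrt(10753)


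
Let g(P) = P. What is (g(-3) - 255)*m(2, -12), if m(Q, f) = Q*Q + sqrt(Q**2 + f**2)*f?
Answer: -1032 + 6192*sqrt(37) ≈ 36632.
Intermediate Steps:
m(Q, f) = Q**2 + f*sqrt(Q**2 + f**2)
(g(-3) - 255)*m(2, -12) = (-3 - 255)*(2**2 - 12*sqrt(2**2 + (-12)**2)) = -258*(4 - 12*sqrt(4 + 144)) = -258*(4 - 24*sqrt(37)) = -1032 + 6192*sqrt(37)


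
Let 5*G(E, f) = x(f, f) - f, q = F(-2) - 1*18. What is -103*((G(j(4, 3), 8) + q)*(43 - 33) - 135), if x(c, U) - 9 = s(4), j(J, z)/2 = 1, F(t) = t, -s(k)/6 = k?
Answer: 39243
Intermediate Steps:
s(k) = -6*k
j(J, z) = 2 (j(J, z) = 2*1 = 2)
x(c, U) = -15 (x(c, U) = 9 - 6*4 = 9 - 24 = -15)
q = -20 (q = -2 - 1*18 = -2 - 18 = -20)
G(E, f) = -3 - f/5 (G(E, f) = (-15 - f)/5 = -3 - f/5)
-103*((G(j(4, 3), 8) + q)*(43 - 33) - 135) = -103*(((-3 - ⅕*8) - 20)*(43 - 33) - 135) = -103*(((-3 - 8/5) - 20)*10 - 135) = -103*((-23/5 - 20)*10 - 135) = -103*(-123/5*10 - 135) = -103*(-246 - 135) = -103*(-381) = 39243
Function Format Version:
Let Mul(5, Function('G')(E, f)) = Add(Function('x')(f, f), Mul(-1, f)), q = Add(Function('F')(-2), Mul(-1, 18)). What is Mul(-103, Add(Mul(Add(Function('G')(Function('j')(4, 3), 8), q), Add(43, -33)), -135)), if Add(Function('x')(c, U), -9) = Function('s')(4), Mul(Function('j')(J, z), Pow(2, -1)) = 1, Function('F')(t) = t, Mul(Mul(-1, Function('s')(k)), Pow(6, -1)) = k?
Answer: 39243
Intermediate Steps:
Function('s')(k) = Mul(-6, k)
Function('j')(J, z) = 2 (Function('j')(J, z) = Mul(2, 1) = 2)
Function('x')(c, U) = -15 (Function('x')(c, U) = Add(9, Mul(-6, 4)) = Add(9, -24) = -15)
q = -20 (q = Add(-2, Mul(-1, 18)) = Add(-2, -18) = -20)
Function('G')(E, f) = Add(-3, Mul(Rational(-1, 5), f)) (Function('G')(E, f) = Mul(Rational(1, 5), Add(-15, Mul(-1, f))) = Add(-3, Mul(Rational(-1, 5), f)))
Mul(-103, Add(Mul(Add(Function('G')(Function('j')(4, 3), 8), q), Add(43, -33)), -135)) = Mul(-103, Add(Mul(Add(Add(-3, Mul(Rational(-1, 5), 8)), -20), Add(43, -33)), -135)) = Mul(-103, Add(Mul(Add(Add(-3, Rational(-8, 5)), -20), 10), -135)) = Mul(-103, Add(Mul(Add(Rational(-23, 5), -20), 10), -135)) = Mul(-103, Add(Mul(Rational(-123, 5), 10), -135)) = Mul(-103, Add(-246, -135)) = Mul(-103, -381) = 39243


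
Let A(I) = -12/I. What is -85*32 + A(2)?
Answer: -2726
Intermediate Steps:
-85*32 + A(2) = -85*32 - 12/2 = -2720 - 12*½ = -2720 - 6 = -2726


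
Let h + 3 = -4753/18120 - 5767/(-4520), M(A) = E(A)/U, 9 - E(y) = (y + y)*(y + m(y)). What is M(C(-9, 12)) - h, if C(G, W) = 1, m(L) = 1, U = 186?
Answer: 63896579/31737180 ≈ 2.0133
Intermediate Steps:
E(y) = 9 - 2*y*(1 + y) (E(y) = 9 - (y + y)*(y + 1) = 9 - 2*y*(1 + y))
M(A) = 3/62 - A/93 - A²/93 (M(A) = (9 - 2*A - 2*A²)/186 = (9 - 2*A - 2*A²)*(1/186) = 3/62 - A/93 - A²/93)
h = -2033659/1023780 (h = -3 + (-4753/18120 - 5767/(-4520)) = -3 + (-4753*1/18120 - 5767*(-1/4520)) = -3 + (-4753/18120 + 5767/4520) = -3 + 1037681/1023780 = -2033659/1023780 ≈ -1.9864)
M(C(-9, 12)) - h = (3/62 - 1/93*1 - 1/93*1²) - 1*(-2033659/1023780) = (3/62 - 1/93 - 1/93*1) + 2033659/1023780 = (3/62 - 1/93 - 1/93) + 2033659/1023780 = 5/186 + 2033659/1023780 = 63896579/31737180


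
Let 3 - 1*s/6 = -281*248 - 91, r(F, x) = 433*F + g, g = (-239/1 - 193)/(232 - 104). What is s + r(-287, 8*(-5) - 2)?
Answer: 2355341/8 ≈ 2.9442e+5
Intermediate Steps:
g = -27/8 (g = (-239*1 - 193)/128 = (-239 - 193)*(1/128) = -432*1/128 = -27/8 ≈ -3.3750)
r(F, x) = -27/8 + 433*F (r(F, x) = 433*F - 27/8 = -27/8 + 433*F)
s = 418692 (s = 18 - 6*(-281*248 - 91) = 18 - 6*(-69688 - 91) = 18 - 6*(-69779) = 18 + 418674 = 418692)
s + r(-287, 8*(-5) - 2) = 418692 + (-27/8 + 433*(-287)) = 418692 + (-27/8 - 124271) = 418692 - 994195/8 = 2355341/8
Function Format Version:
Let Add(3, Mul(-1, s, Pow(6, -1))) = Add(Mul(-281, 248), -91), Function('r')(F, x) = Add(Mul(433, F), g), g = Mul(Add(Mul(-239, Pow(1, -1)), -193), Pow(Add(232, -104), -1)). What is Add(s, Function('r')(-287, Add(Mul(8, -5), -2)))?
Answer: Rational(2355341, 8) ≈ 2.9442e+5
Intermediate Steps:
g = Rational(-27, 8) (g = Mul(Add(Mul(-239, 1), -193), Pow(128, -1)) = Mul(Add(-239, -193), Rational(1, 128)) = Mul(-432, Rational(1, 128)) = Rational(-27, 8) ≈ -3.3750)
Function('r')(F, x) = Add(Rational(-27, 8), Mul(433, F)) (Function('r')(F, x) = Add(Mul(433, F), Rational(-27, 8)) = Add(Rational(-27, 8), Mul(433, F)))
s = 418692 (s = Add(18, Mul(-6, Add(Mul(-281, 248), -91))) = Add(18, Mul(-6, Add(-69688, -91))) = Add(18, Mul(-6, -69779)) = Add(18, 418674) = 418692)
Add(s, Function('r')(-287, Add(Mul(8, -5), -2))) = Add(418692, Add(Rational(-27, 8), Mul(433, -287))) = Add(418692, Add(Rational(-27, 8), -124271)) = Add(418692, Rational(-994195, 8)) = Rational(2355341, 8)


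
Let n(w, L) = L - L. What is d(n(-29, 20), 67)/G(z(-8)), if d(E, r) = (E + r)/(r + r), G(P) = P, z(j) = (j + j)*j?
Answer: 1/256 ≈ 0.0039063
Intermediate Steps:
z(j) = 2*j² (z(j) = (2*j)*j = 2*j²)
n(w, L) = 0
d(E, r) = (E + r)/(2*r) (d(E, r) = (E + r)/((2*r)) = (E + r)*(1/(2*r)) = (E + r)/(2*r))
d(n(-29, 20), 67)/G(z(-8)) = ((½)*(0 + 67)/67)/((2*(-8)²)) = ((½)*(1/67)*67)/((2*64)) = (½)/128 = (½)*(1/128) = 1/256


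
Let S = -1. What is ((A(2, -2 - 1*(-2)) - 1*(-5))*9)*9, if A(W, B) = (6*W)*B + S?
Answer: 324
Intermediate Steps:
A(W, B) = -1 + 6*B*W (A(W, B) = (6*W)*B - 1 = 6*B*W - 1 = -1 + 6*B*W)
((A(2, -2 - 1*(-2)) - 1*(-5))*9)*9 = (((-1 + 6*(-2 - 1*(-2))*2) - 1*(-5))*9)*9 = (((-1 + 6*(-2 + 2)*2) + 5)*9)*9 = (((-1 + 6*0*2) + 5)*9)*9 = (((-1 + 0) + 5)*9)*9 = ((-1 + 5)*9)*9 = (4*9)*9 = 36*9 = 324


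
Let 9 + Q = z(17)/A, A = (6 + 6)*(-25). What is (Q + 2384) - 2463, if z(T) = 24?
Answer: -2202/25 ≈ -88.080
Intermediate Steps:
A = -300 (A = 12*(-25) = -300)
Q = -227/25 (Q = -9 + 24/(-300) = -9 + 24*(-1/300) = -9 - 2/25 = -227/25 ≈ -9.0800)
(Q + 2384) - 2463 = (-227/25 + 2384) - 2463 = 59373/25 - 2463 = -2202/25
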